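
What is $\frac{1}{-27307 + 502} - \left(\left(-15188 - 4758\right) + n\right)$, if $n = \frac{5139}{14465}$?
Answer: $\frac{1546722216218}{77546865} \approx 19946.0$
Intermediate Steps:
$n = \frac{5139}{14465}$ ($n = 5139 \cdot \frac{1}{14465} = \frac{5139}{14465} \approx 0.35527$)
$\frac{1}{-27307 + 502} - \left(\left(-15188 - 4758\right) + n\right) = \frac{1}{-27307 + 502} - \left(\left(-15188 - 4758\right) + \frac{5139}{14465}\right) = \frac{1}{-26805} - \left(-19946 + \frac{5139}{14465}\right) = - \frac{1}{26805} - - \frac{288513751}{14465} = - \frac{1}{26805} + \frac{288513751}{14465} = \frac{1546722216218}{77546865}$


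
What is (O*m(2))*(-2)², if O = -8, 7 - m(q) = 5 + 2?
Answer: 0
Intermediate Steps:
m(q) = 0 (m(q) = 7 - (5 + 2) = 7 - 1*7 = 7 - 7 = 0)
(O*m(2))*(-2)² = -8*0*(-2)² = 0*4 = 0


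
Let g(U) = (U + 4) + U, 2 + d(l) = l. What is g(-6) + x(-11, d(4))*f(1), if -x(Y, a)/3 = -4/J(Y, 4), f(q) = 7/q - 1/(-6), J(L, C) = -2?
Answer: -51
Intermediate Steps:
d(l) = -2 + l
g(U) = 4 + 2*U (g(U) = (4 + U) + U = 4 + 2*U)
f(q) = ⅙ + 7/q (f(q) = 7/q - 1*(-⅙) = 7/q + ⅙ = ⅙ + 7/q)
x(Y, a) = -6 (x(Y, a) = -(-12)/(-2) = -(-12)*(-1)/2 = -3*2 = -6)
g(-6) + x(-11, d(4))*f(1) = (4 + 2*(-6)) - (42 + 1)/1 = (4 - 12) - 43 = -8 - 6*43/6 = -8 - 43 = -51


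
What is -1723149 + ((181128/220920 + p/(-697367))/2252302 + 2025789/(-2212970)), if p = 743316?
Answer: -551328441619065001964584255/319953845388899731009 ≈ -1.7232e+6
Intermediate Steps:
-1723149 + ((181128/220920 + p/(-697367))/2252302 + 2025789/(-2212970)) = -1723149 + ((181128/220920 + 743316/(-697367))/2252302 + 2025789/(-2212970)) = -1723149 + ((181128*(1/220920) + 743316*(-1/697367))*(1/2252302) + 2025789*(-1/2212970)) = -1723149 + ((7547/9205 - 743316/697367)*(1/2252302) - 2025789/2212970) = -1723149 + (-1579195031/6419263235*1/2252302 - 2025789/2212970) = -1723149 + (-1579195031/14458119422716970 - 2025789/2212970) = -1723149 - 292891027819376156914/319953845388899731009 = -551328441619065001964584255/319953845388899731009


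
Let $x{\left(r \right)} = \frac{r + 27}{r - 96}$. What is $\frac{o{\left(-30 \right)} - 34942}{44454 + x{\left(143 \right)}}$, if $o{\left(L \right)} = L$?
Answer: $- \frac{410921}{522377} \approx -0.78664$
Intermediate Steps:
$x{\left(r \right)} = \frac{27 + r}{-96 + r}$
$\frac{o{\left(-30 \right)} - 34942}{44454 + x{\left(143 \right)}} = \frac{-30 - 34942}{44454 + \frac{27 + 143}{-96 + 143}} = - \frac{34972}{44454 + \frac{1}{47} \cdot 170} = - \frac{34972}{44454 + \frac{170}{47}} = - \frac{34972}{\frac{2089508}{47}} = \left(-34972\right) \frac{47}{2089508} = - \frac{410921}{522377}$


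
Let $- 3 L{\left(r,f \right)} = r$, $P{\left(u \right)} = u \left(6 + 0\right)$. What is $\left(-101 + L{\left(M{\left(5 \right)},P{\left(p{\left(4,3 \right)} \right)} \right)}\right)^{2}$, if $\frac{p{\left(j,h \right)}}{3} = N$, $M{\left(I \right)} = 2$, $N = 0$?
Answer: $\frac{93025}{9} \approx 10336.0$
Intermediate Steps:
$p{\left(j,h \right)} = 0$ ($p{\left(j,h \right)} = 3 \cdot 0 = 0$)
$P{\left(u \right)} = 6 u$ ($P{\left(u \right)} = u 6 = 6 u$)
$L{\left(r,f \right)} = - \frac{r}{3}$
$\left(-101 + L{\left(M{\left(5 \right)},P{\left(p{\left(4,3 \right)} \right)} \right)}\right)^{2} = \left(-101 - \frac{2}{3}\right)^{2} = \left(- \frac{305}{3}\right)^{2} = \frac{93025}{9}$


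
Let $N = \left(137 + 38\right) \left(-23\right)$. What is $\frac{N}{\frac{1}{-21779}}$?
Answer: $87660475$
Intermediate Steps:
$N = -4025$ ($N = 175 \left(-23\right) = -4025$)
$\frac{N}{\frac{1}{-21779}} = - \frac{4025}{\frac{1}{-21779}} = - \frac{4025}{- \frac{1}{21779}} = \left(-4025\right) \left(-21779\right) = 87660475$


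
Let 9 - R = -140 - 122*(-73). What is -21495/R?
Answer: 7165/2919 ≈ 2.4546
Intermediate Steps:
R = -8757 (R = 9 - (-140 - 122*(-73)) = 9 - (-140 + 8906) = 9 - 1*8766 = 9 - 8766 = -8757)
-21495/R = -21495/(-8757) = -21495*(-1/8757) = 7165/2919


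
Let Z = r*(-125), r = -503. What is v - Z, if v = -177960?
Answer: -240835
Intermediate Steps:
Z = 62875 (Z = -503*(-125) = 62875)
v - Z = -177960 - 1*62875 = -177960 - 62875 = -240835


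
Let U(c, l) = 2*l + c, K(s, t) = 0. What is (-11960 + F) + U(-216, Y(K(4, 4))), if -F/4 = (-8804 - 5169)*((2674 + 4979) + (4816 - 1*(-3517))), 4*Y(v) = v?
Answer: 893477336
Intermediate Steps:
Y(v) = v/4
U(c, l) = c + 2*l
F = 893489512 (F = -4*(-8804 - 5169)*((2674 + 4979) + (4816 - 1*(-3517))) = -(-55892)*(7653 + (4816 + 3517)) = -(-55892)*(7653 + 8333) = -(-55892)*15986 = -4*(-223372378) = 893489512)
(-11960 + F) + U(-216, Y(K(4, 4))) = (-11960 + 893489512) + (-216 + 2*((¼)*0)) = 893477552 + (-216 + 2*0) = 893477552 + (-216 + 0) = 893477552 - 216 = 893477336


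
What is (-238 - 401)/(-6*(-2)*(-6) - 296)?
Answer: 639/368 ≈ 1.7364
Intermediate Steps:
(-238 - 401)/(-6*(-2)*(-6) - 296) = -639/(12*(-6) - 296) = -639/(-72 - 296) = -639/(-368) = -639*(-1/368) = 639/368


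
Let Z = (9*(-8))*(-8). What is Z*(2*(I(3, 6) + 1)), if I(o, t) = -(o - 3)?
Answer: 1152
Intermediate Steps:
I(o, t) = 3 - o (I(o, t) = -(-3 + o) = 3 - o)
Z = 576 (Z = -72*(-8) = 576)
Z*(2*(I(3, 6) + 1)) = 576*(2*((3 - 1*3) + 1)) = 576*(2*((3 - 3) + 1)) = 576*(2*(0 + 1)) = 576*(2*1) = 576*2 = 1152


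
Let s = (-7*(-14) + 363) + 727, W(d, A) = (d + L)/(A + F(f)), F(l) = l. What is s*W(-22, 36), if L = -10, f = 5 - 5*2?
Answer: -38016/31 ≈ -1226.3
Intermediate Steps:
f = -5 (f = 5 - 10 = -5)
W(d, A) = (-10 + d)/(-5 + A) (W(d, A) = (d - 10)/(A - 5) = (-10 + d)/(-5 + A))
s = 1188 (s = (98 + 363) + 727 = 461 + 727 = 1188)
s*W(-22, 36) = 1188*((-10 - 22)/(-5 + 36)) = 1188*(-32/31) = -38016/31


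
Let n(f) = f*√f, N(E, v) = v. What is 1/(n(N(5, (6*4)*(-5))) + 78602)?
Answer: 39301/3090001202 + 60*I*√30/1545000601 ≈ 1.2719e-5 + 2.1271e-7*I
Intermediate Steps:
n(f) = f^(3/2)
1/(n(N(5, (6*4)*(-5))) + 78602) = 1/(((6*4)*(-5))^(3/2) + 78602) = 1/((24*(-5))^(3/2) + 78602) = 1/((-120)^(3/2) + 78602) = 1/(-240*I*√30 + 78602) = 1/(78602 - 240*I*√30)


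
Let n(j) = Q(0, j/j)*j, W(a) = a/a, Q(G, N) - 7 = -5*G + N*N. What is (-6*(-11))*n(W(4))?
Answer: 528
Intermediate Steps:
Q(G, N) = 7 + N² - 5*G (Q(G, N) = 7 + (-5*G + N*N) = 7 + (-5*G + N²) = 7 + (N² - 5*G) = 7 + N² - 5*G)
W(a) = 1
n(j) = 8*j (n(j) = (7 + (j/j)² - 5*0)*j = (7 + 1² + 0)*j = (7 + 1 + 0)*j = 8*j)
(-6*(-11))*n(W(4)) = (-6*(-11))*(8*1) = 66*8 = 528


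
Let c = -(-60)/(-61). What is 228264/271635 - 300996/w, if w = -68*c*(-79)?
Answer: 28116655603/486407740 ≈ 57.805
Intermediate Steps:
c = -60/61 (c = -(-60)*(-1)/61 = -1*60/61 = -60/61 ≈ -0.98361)
w = -322320/61 (w = -68*(-60/61)*(-79) = (4080/61)*(-79) = -322320/61 ≈ -5283.9)
228264/271635 - 300996/w = 228264/271635 - 300996/(-322320/61) = 228264*(1/271635) - 300996*(-61/322320) = 76088/90545 + 1530063/26860 = 28116655603/486407740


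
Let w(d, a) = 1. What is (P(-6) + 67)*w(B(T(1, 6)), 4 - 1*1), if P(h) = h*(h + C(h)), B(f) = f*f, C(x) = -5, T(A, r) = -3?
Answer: 133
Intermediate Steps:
B(f) = f²
P(h) = h*(-5 + h) (P(h) = h*(h - 5) = h*(-5 + h))
(P(-6) + 67)*w(B(T(1, 6)), 4 - 1*1) = (-6*(-5 - 6) + 67)*1 = (-6*(-11) + 67)*1 = (66 + 67)*1 = 133*1 = 133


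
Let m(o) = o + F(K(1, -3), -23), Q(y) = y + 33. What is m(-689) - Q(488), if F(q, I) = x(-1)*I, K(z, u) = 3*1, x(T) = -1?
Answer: -1187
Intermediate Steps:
Q(y) = 33 + y
K(z, u) = 3
F(q, I) = -I
m(o) = 23 + o (m(o) = o - 1*(-23) = o + 23 = 23 + o)
m(-689) - Q(488) = (23 - 689) - (33 + 488) = -666 - 1*521 = -666 - 521 = -1187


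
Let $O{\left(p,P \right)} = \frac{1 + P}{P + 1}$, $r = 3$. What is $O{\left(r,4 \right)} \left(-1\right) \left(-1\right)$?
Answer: $1$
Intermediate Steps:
$O{\left(p,P \right)} = 1$ ($O{\left(p,P \right)} = \frac{1 + P}{1 + P} = 1$)
$O{\left(r,4 \right)} \left(-1\right) \left(-1\right) = 1 \left(-1\right) \left(-1\right) = \left(-1\right) \left(-1\right) = 1$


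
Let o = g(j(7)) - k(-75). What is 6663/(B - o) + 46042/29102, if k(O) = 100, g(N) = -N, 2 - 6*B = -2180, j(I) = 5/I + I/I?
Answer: 2261003806/142206923 ≈ 15.899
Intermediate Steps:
j(I) = 1 + 5/I (j(I) = 5/I + 1 = 1 + 5/I)
B = 1091/3 (B = ⅓ - ⅙*(-2180) = ⅓ + 1090/3 = 1091/3 ≈ 363.67)
o = -712/7 (o = -(5 + 7)/7 - 1*100 = -12/7 - 100 = -712/7 ≈ -101.71)
6663/(B - o) + 46042/29102 = 6663/(1091/3 - 1*(-712/7)) + 46042/29102 = 6663/(1091/3 + 712/7) + 46042*(1/29102) = 6663/(9773/21) + 23021/14551 = 6663*(21/9773) + 23021/14551 = 139923/9773 + 23021/14551 = 2261003806/142206923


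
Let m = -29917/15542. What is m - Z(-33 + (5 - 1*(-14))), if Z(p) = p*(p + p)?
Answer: -6122381/15542 ≈ -393.92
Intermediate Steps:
Z(p) = 2*p² (Z(p) = p*(2*p) = 2*p²)
m = -29917/15542 (m = -29917*1/15542 = -29917/15542 ≈ -1.9249)
m - Z(-33 + (5 - 1*(-14))) = -29917/15542 - 2*(-33 + (5 - 1*(-14)))² = -29917/15542 - 2*(-33 + (5 + 14))² = -29917/15542 - 2*(-33 + 19)² = -29917/15542 - 2*(-14)² = -29917/15542 - 2*196 = -29917/15542 - 1*392 = -29917/15542 - 392 = -6122381/15542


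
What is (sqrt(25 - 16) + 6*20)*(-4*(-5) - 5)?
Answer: 1845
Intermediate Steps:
(sqrt(25 - 16) + 6*20)*(-4*(-5) - 5) = (sqrt(9) + 120)*(20 - 5) = (3 + 120)*15 = 123*15 = 1845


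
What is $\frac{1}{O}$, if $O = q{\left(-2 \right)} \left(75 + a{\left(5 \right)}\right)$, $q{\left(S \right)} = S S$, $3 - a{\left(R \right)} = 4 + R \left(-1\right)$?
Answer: $\frac{1}{316} \approx 0.0031646$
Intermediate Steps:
$a{\left(R \right)} = -1 + R$ ($a{\left(R \right)} = 3 - \left(4 + R \left(-1\right)\right) = 3 - \left(4 - R\right) = 3 + \left(-4 + R\right) = -1 + R$)
$q{\left(S \right)} = S^{2}$
$O = 316$ ($O = \left(-2\right)^{2} \left(75 + \left(-1 + 5\right)\right) = 4 \left(75 + 4\right) = 4 \cdot 79 = 316$)
$\frac{1}{O} = \frac{1}{316}$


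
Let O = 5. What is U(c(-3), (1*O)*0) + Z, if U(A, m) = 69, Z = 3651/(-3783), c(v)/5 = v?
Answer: 85792/1261 ≈ 68.035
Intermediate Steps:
c(v) = 5*v
Z = -1217/1261 (Z = 3651*(-1/3783) = -1217/1261 ≈ -0.96511)
U(c(-3), (1*O)*0) + Z = 69 - 1217/1261 = 85792/1261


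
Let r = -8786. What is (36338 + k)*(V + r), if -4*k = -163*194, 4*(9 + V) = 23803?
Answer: -1006716599/8 ≈ -1.2584e+8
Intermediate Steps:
V = 23767/4 (V = -9 + (¼)*23803 = -9 + 23803/4 = 23767/4 ≈ 5941.8)
k = 15811/2 (k = -(-163)*194/4 = -¼*(-31622) = 15811/2 ≈ 7905.5)
(36338 + k)*(V + r) = (36338 + 15811/2)*(23767/4 - 8786) = (88487/2)*(-11377/4) = -1006716599/8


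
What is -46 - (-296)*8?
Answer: 2322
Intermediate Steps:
-46 - (-296)*8 = -46 - 148*(-16) = -46 + 2368 = 2322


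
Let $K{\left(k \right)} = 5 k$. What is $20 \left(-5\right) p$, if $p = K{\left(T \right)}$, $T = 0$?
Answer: $0$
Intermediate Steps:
$p = 0$ ($p = 5 \cdot 0 = 0$)
$20 \left(-5\right) p = 20 \left(-5\right) 0 = \left(-100\right) 0 = 0$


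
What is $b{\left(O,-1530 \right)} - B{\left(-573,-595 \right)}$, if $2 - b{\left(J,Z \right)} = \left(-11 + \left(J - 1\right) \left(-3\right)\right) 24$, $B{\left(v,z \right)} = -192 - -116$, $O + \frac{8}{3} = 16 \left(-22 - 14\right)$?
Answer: $-41394$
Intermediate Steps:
$O = - \frac{1736}{3}$ ($O = - \frac{8}{3} + 16 \left(-22 - 14\right) = - \frac{8}{3} + 16 \left(-36\right) = - \frac{8}{3} - 576 = - \frac{1736}{3} \approx -578.67$)
$B{\left(v,z \right)} = -76$ ($B{\left(v,z \right)} = -192 + 116 = -76$)
$b{\left(J,Z \right)} = 194 + 72 J$ ($b{\left(J,Z \right)} = 2 - \left(-11 + \left(J - 1\right) \left(-3\right)\right) 24 = 2 - \left(-11 + \left(-1 + J\right) \left(-3\right)\right) 24 = 2 - \left(-11 - \left(-3 + 3 J\right)\right) 24 = 2 - \left(-8 - 3 J\right) 24 = 2 - \left(-192 - 72 J\right) = 2 + \left(192 + 72 J\right) = 194 + 72 J$)
$b{\left(O,-1530 \right)} - B{\left(-573,-595 \right)} = \left(194 + 72 \left(- \frac{1736}{3}\right)\right) - -76 = \left(194 - 41664\right) + 76 = -41470 + 76 = -41394$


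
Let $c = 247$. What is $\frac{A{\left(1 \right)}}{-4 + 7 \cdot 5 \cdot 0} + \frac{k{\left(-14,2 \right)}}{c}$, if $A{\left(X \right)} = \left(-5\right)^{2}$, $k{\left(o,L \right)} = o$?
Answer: $- \frac{6231}{988} \approx -6.3067$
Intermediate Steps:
$A{\left(X \right)} = 25$
$\frac{A{\left(1 \right)}}{-4 + 7 \cdot 5 \cdot 0} + \frac{k{\left(-14,2 \right)}}{c} = \frac{25}{-4 + 7 \cdot 5 \cdot 0} - \frac{14}{247} = \frac{25}{-4 + 7 \cdot 0} - \frac{14}{247} = \frac{25}{-4 + 0} - \frac{14}{247} = \frac{25}{-4} - \frac{14}{247} = 25 \left(- \frac{1}{4}\right) - \frac{14}{247} = - \frac{25}{4} - \frac{14}{247} = - \frac{6231}{988}$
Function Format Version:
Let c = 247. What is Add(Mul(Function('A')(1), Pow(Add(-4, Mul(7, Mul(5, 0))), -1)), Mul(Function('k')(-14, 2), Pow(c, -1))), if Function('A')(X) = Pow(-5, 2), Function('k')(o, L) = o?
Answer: Rational(-6231, 988) ≈ -6.3067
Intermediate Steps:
Function('A')(X) = 25
Add(Mul(Function('A')(1), Pow(Add(-4, Mul(7, Mul(5, 0))), -1)), Mul(Function('k')(-14, 2), Pow(c, -1))) = Add(Mul(25, Pow(Add(-4, Mul(7, Mul(5, 0))), -1)), Mul(-14, Pow(247, -1))) = Add(Mul(25, Pow(Add(-4, Mul(7, 0)), -1)), Mul(-14, Rational(1, 247))) = Add(Mul(25, Pow(Add(-4, 0), -1)), Rational(-14, 247)) = Add(Mul(25, Pow(-4, -1)), Rational(-14, 247)) = Add(Mul(25, Rational(-1, 4)), Rational(-14, 247)) = Add(Rational(-25, 4), Rational(-14, 247)) = Rational(-6231, 988)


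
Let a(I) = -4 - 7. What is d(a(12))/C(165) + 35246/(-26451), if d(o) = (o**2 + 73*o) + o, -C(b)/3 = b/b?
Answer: 6074935/26451 ≈ 229.67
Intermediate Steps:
C(b) = -3 (C(b) = -3*b/b = -3*1 = -3)
a(I) = -11
d(o) = o**2 + 74*o
d(a(12))/C(165) + 35246/(-26451) = -11*(74 - 11)/(-3) + 35246/(-26451) = -11*63*(-1/3) + 35246*(-1/26451) = -693*(-1/3) - 35246/26451 = 231 - 35246/26451 = 6074935/26451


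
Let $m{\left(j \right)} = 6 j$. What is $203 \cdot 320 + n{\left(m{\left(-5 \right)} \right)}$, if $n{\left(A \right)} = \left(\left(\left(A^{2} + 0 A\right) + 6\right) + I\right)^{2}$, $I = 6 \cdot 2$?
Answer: $907684$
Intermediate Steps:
$I = 12$
$n{\left(A \right)} = \left(18 + A^{2}\right)^{2}$ ($n{\left(A \right)} = \left(\left(\left(A^{2} + 0 A\right) + 6\right) + 12\right)^{2} = \left(\left(\left(A^{2} + 0\right) + 6\right) + 12\right)^{2} = \left(\left(A^{2} + 6\right) + 12\right)^{2} = \left(\left(6 + A^{2}\right) + 12\right)^{2} = \left(18 + A^{2}\right)^{2}$)
$203 \cdot 320 + n{\left(m{\left(-5 \right)} \right)} = 203 \cdot 320 + \left(18 + \left(6 \left(-5\right)\right)^{2}\right)^{2} = 64960 + \left(18 + \left(-30\right)^{2}\right)^{2} = 64960 + \left(18 + 900\right)^{2} = 64960 + 918^{2} = 64960 + 842724 = 907684$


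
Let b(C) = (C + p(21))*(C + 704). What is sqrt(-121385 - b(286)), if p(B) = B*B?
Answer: I*sqrt(841115) ≈ 917.12*I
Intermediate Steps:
p(B) = B**2
b(C) = (441 + C)*(704 + C) (b(C) = (C + 21**2)*(C + 704) = (C + 441)*(704 + C) = (441 + C)*(704 + C))
sqrt(-121385 - b(286)) = sqrt(-121385 - (310464 + 286**2 + 1145*286)) = sqrt(-121385 - (310464 + 81796 + 327470)) = sqrt(-121385 - 1*719730) = sqrt(-121385 - 719730) = sqrt(-841115) = I*sqrt(841115)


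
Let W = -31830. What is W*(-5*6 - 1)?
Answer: 986730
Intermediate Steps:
W*(-5*6 - 1) = -31830*(-5*6 - 1) = -31830*(-30 - 1) = -31830*(-31) = 986730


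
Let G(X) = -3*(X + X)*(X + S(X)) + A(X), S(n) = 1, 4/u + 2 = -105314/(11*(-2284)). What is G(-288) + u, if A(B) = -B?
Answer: -1240602376/2503 ≈ -4.9565e+5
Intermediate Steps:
u = 4568/2503 (u = 4/(-2 - 105314/(11*(-2284))) = 4/(-2 - 105314/(-25124)) = 4/(-2 - 105314*(-1/25124)) = 4/(-2 + 4787/1142) = 4/(2503/1142) = 4*(1142/2503) = 4568/2503 ≈ 1.8250)
G(X) = -X - 6*X*(1 + X) (G(X) = -3*(X + X)*(X + 1) - X = -3*2*X*(1 + X) - X = -6*X*(1 + X) - X = -X - 6*X*(1 + X))
G(-288) + u = -288*(-7 - 6*(-288)) + 4568/2503 = -288*(-7 + 1728) + 4568/2503 = -288*1721 + 4568/2503 = -495648 + 4568/2503 = -1240602376/2503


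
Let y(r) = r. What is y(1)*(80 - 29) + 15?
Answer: 66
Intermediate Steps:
y(1)*(80 - 29) + 15 = 1*(80 - 29) + 15 = 1*51 + 15 = 51 + 15 = 66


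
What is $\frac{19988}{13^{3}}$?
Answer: $\frac{19988}{2197} \approx 9.0979$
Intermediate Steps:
$\frac{19988}{13^{3}} = \frac{19988}{2197}$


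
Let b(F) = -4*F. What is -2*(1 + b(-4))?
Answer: -34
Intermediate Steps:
-2*(1 + b(-4)) = -2*(1 - 4*(-4)) = -2*(1 + 16) = -2*17 = -34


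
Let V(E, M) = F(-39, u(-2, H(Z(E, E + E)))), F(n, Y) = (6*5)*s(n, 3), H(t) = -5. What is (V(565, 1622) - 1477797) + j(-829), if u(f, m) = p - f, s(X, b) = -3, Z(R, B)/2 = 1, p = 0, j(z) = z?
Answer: -1478716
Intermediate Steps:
Z(R, B) = 2 (Z(R, B) = 2*1 = 2)
u(f, m) = -f (u(f, m) = 0 - f = -f)
F(n, Y) = -90 (F(n, Y) = (6*5)*(-3) = 30*(-3) = -90)
V(E, M) = -90
(V(565, 1622) - 1477797) + j(-829) = (-90 - 1477797) - 829 = -1477887 - 829 = -1478716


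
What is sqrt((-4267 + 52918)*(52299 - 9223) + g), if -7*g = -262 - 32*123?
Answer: sqrt(102688862710)/7 ≈ 45779.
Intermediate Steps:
g = 4198/7 (g = -(-262 - 32*123)/7 = -(-262 - 3936)/7 = -1/7*(-4198) = 4198/7 ≈ 599.71)
sqrt((-4267 + 52918)*(52299 - 9223) + g) = sqrt((-4267 + 52918)*(52299 - 9223) + 4198/7) = sqrt(48651*43076 + 4198/7) = sqrt(2095690476 + 4198/7) = sqrt(14669837530/7) = sqrt(102688862710)/7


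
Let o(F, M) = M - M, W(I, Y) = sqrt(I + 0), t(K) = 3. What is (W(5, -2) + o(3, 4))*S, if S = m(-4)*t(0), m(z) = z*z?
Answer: 48*sqrt(5) ≈ 107.33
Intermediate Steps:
m(z) = z**2
W(I, Y) = sqrt(I)
S = 48 (S = (-4)**2*3 = 16*3 = 48)
o(F, M) = 0
(W(5, -2) + o(3, 4))*S = (sqrt(5) + 0)*48 = sqrt(5)*48 = 48*sqrt(5)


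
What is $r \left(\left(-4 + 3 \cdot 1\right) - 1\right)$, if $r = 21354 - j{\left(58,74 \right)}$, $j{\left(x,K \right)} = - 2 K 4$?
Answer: $-43892$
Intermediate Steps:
$j{\left(x,K \right)} = - 8 K$
$r = 21946$ ($r = 21354 - \left(-8\right) 74 = 21354 - -592 = 21354 + 592 = 21946$)
$r \left(\left(-4 + 3 \cdot 1\right) - 1\right) = 21946 \left(\left(-4 + 3 \cdot 1\right) - 1\right) = 21946 \left(\left(-4 + 3\right) - 1\right) = 21946 \left(-1 - 1\right) = 21946 \left(-2\right) = -43892$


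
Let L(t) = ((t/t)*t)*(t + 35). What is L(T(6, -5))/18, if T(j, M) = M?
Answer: -25/3 ≈ -8.3333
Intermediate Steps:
L(t) = t*(35 + t) (L(t) = (1*t)*(35 + t) = t*(35 + t))
L(T(6, -5))/18 = -5*(35 - 5)/18 = -5*30*(1/18) = -150*1/18 = -25/3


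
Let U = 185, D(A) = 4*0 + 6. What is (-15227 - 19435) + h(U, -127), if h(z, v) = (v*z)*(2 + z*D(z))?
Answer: -26161102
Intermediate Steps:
D(A) = 6 (D(A) = 0 + 6 = 6)
h(z, v) = v*z*(2 + 6*z) (h(z, v) = (v*z)*(2 + z*6) = (v*z)*(2 + 6*z) = v*z*(2 + 6*z))
(-15227 - 19435) + h(U, -127) = (-15227 - 19435) + 2*(-127)*185*(1 + 3*185) = -34662 + 2*(-127)*185*(1 + 555) = -34662 + 2*(-127)*185*556 = -34662 - 26126440 = -26161102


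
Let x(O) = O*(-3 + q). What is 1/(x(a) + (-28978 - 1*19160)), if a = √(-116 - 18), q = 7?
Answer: -24069/1158634594 - I*√134/579317297 ≈ -2.0774e-5 - 1.9982e-8*I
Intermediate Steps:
a = I*√134 (a = √(-134) = I*√134 ≈ 11.576*I)
x(O) = 4*O (x(O) = O*(-3 + 7) = O*4 = 4*O)
1/(x(a) + (-28978 - 1*19160)) = 1/(4*(I*√134) + (-28978 - 1*19160)) = 1/(4*I*√134 + (-28978 - 19160)) = 1/(4*I*√134 - 48138) = 1/(-48138 + 4*I*√134)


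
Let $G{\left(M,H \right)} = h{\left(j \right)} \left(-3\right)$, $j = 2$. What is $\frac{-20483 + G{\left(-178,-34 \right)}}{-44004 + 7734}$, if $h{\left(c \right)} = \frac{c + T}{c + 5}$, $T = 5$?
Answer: $\frac{10243}{18135} \approx 0.56482$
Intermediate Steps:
$h{\left(c \right)} = 1$ ($h{\left(c \right)} = \frac{c + 5}{c + 5} = \frac{5 + c}{5 + c} = 1$)
$G{\left(M,H \right)} = -3$ ($G{\left(M,H \right)} = 1 \left(-3\right) = -3$)
$\frac{-20483 + G{\left(-178,-34 \right)}}{-44004 + 7734} = \frac{-20483 - 3}{-44004 + 7734} = - \frac{20486}{-36270} = \left(-20486\right) \left(- \frac{1}{36270}\right) = \frac{10243}{18135}$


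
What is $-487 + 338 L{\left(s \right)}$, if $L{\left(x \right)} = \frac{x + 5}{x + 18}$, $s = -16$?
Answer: $-2346$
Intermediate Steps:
$L{\left(x \right)} = \frac{5 + x}{18 + x}$
$-487 + 338 L{\left(s \right)} = -487 + 338 \frac{5 - 16}{18 - 16} = -487 + 338 \cdot \frac{1}{2} \left(-11\right) = -487 + 338 \left(- \frac{11}{2}\right) = -487 - 1859 = -2346$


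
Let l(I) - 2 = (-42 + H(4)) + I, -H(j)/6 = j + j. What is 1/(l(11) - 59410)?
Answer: -1/59487 ≈ -1.6810e-5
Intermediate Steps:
H(j) = -12*j (H(j) = -6*(j + j) = -12*j)
l(I) = -88 + I (l(I) = 2 + ((-42 - 12*4) + I) = 2 + ((-42 - 48) + I) = 2 + (-90 + I) = -88 + I)
1/(l(11) - 59410) = 1/((-88 + 11) - 59410) = 1/(-77 - 59410) = 1/(-59487) = -1/59487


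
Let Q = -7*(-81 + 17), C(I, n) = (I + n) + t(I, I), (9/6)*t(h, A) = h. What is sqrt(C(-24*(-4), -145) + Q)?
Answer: sqrt(463) ≈ 21.517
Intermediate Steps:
t(h, A) = 2*h/3
C(I, n) = n + 5*I/3 (C(I, n) = (I + n) + 2*I/3 = n + 5*I/3)
Q = 448 (Q = -7*(-64) = 448)
sqrt(C(-24*(-4), -145) + Q) = sqrt((-145 + 5*(-24*(-4))/3) + 448) = sqrt((-145 + (5/3)*96) + 448) = sqrt((-145 + 160) + 448) = sqrt(15 + 448) = sqrt(463)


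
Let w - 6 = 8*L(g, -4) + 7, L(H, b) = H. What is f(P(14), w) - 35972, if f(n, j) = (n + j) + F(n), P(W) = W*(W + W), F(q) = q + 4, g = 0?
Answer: -35171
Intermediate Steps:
F(q) = 4 + q
w = 13 (w = 6 + (8*0 + 7) = 6 + (0 + 7) = 6 + 7 = 13)
P(W) = 2*W² (P(W) = W*(2*W) = 2*W²)
f(n, j) = 4 + j + 2*n (f(n, j) = (n + j) + (4 + n) = (j + n) + (4 + n) = 4 + j + 2*n)
f(P(14), w) - 35972 = (4 + 13 + 2*(2*14²)) - 35972 = (4 + 13 + 2*(2*196)) - 35972 = (4 + 13 + 2*392) - 35972 = (4 + 13 + 784) - 35972 = 801 - 35972 = -35171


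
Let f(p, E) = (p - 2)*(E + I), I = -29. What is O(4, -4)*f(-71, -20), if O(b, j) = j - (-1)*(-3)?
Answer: -25039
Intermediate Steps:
O(b, j) = -3 + j (O(b, j) = j - 1*3 = j - 3 = -3 + j)
f(p, E) = (-29 + E)*(-2 + p) (f(p, E) = (p - 2)*(E - 29) = (-2 + p)*(-29 + E) = (-29 + E)*(-2 + p))
O(4, -4)*f(-71, -20) = (-3 - 4)*(58 - 29*(-71) - 2*(-20) - 20*(-71)) = -7*(58 + 2059 + 40 + 1420) = -7*3577 = -25039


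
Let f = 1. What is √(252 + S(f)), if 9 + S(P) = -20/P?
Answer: √223 ≈ 14.933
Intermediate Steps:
S(P) = -9 - 20/P
√(252 + S(f)) = √(252 + (-9 - 20/1)) = √(252 + (-9 - 20*1)) = √(252 + (-9 - 20)) = √(252 - 29) = √223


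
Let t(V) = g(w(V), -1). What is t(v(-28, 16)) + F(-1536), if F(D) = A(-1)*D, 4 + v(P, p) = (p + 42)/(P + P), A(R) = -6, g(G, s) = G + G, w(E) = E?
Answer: 128883/14 ≈ 9205.9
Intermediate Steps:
g(G, s) = 2*G
v(P, p) = -4 + (42 + p)/(2*P) (v(P, p) = -4 + (p + 42)/(P + P) = -4 + (42 + p)/((2*P)) = -4 + (42 + p)*(1/(2*P)) = -4 + (42 + p)/(2*P))
F(D) = -6*D
t(V) = 2*V
t(v(-28, 16)) + F(-1536) = 2*((½)*(42 + 16 - 8*(-28))/(-28)) - 6*(-1536) = 2*((½)*(-1/28)*(42 + 16 + 224)) + 9216 = 2*((½)*(-1/28)*282) + 9216 = 2*(-141/28) + 9216 = -141/14 + 9216 = 128883/14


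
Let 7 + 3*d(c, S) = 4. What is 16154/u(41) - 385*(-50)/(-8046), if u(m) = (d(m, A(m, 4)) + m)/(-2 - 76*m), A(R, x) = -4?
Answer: -50657885239/40230 ≈ -1.2592e+6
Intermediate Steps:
d(c, S) = -1 (d(c, S) = -7/3 + (⅓)*4 = -7/3 + 4/3 = -1)
u(m) = (-1 + m)/(-2 - 76*m)
16154/u(41) - 385*(-50)/(-8046) = 16154/(((1 - 1*41)/(2*(1 + 38*41)))) - 385*(-50)/(-8046) = 16154/(((1 - 41)/(2*(1 + 1558)))) + 19250*(-1/8046) = 16154/(((½)*(-40)/1559)) - 9625/4023 = 16154/(((½)*(1/1559)*(-40))) - 9625/4023 = 16154/(-20/1559) - 9625/4023 = 16154*(-1559/20) - 9625/4023 = -12592043/10 - 9625/4023 = -50657885239/40230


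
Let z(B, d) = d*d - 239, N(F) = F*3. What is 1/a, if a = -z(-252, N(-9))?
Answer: -1/490 ≈ -0.0020408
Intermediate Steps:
N(F) = 3*F
z(B, d) = -239 + d² (z(B, d) = d² - 239 = -239 + d²)
a = -490 (a = -(-239 + (3*(-9))²) = -(-239 + (-27)²) = -(-239 + 729) = -1*490 = -490)
1/a = 1/(-490) = -1/490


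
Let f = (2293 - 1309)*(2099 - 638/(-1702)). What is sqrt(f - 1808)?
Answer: 4*sqrt(93420881419)/851 ≈ 1436.7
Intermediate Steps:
f = 1757982912/851 (f = 984*(2099 - 638*(-1/1702)) = 984*(2099 + 319/851) = 984*(1786568/851) = 1757982912/851 ≈ 2.0658e+6)
sqrt(f - 1808) = sqrt(1757982912/851 - 1808) = sqrt(1756444304/851) = 4*sqrt(93420881419)/851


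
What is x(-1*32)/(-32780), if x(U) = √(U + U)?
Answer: -2*I/8195 ≈ -0.00024405*I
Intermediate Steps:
x(U) = √2*√U (x(U) = √(2*U) = √2*√U)
x(-1*32)/(-32780) = (√2*√(-1*32))/(-32780) = (√2*√(-32))*(-1/32780) = (√2*(4*I*√2))*(-1/32780) = (8*I)*(-1/32780) = -2*I/8195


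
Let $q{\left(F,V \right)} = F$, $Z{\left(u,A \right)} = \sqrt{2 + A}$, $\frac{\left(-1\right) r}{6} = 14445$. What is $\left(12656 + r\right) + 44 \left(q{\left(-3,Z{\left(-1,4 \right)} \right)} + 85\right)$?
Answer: $-70406$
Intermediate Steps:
$r = -86670$ ($r = \left(-6\right) 14445 = -86670$)
$\left(12656 + r\right) + 44 \left(q{\left(-3,Z{\left(-1,4 \right)} \right)} + 85\right) = \left(12656 - 86670\right) + 44 \left(-3 + 85\right) = -74014 + 44 \cdot 82 = -74014 + 3608 = -70406$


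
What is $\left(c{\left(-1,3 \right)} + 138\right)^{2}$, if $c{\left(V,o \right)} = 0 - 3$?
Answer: $18225$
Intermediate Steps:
$c{\left(V,o \right)} = -3$ ($c{\left(V,o \right)} = 0 - 3 = -3$)
$\left(c{\left(-1,3 \right)} + 138\right)^{2} = \left(-3 + 138\right)^{2} = 135^{2} = 18225$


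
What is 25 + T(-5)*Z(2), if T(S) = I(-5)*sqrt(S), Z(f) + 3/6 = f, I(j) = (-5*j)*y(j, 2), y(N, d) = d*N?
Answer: 25 - 375*I*sqrt(5) ≈ 25.0 - 838.53*I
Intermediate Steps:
y(N, d) = N*d
I(j) = -10*j**2 (I(j) = (-5*j)*(j*2) = (-5*j)*(2*j) = -10*j**2)
Z(f) = -1/2 + f
T(S) = -250*sqrt(S) (T(S) = (-10*(-5)**2)*sqrt(S) = (-10*25)*sqrt(S) = -250*sqrt(S))
25 + T(-5)*Z(2) = 25 + (-250*I*sqrt(5))*(-1/2 + 2) = 25 - 250*I*sqrt(5)*(3/2) = 25 - 375*I*sqrt(5)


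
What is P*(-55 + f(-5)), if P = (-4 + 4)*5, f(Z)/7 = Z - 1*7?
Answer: 0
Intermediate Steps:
f(Z) = -49 + 7*Z (f(Z) = 7*(Z - 1*7) = 7*(Z - 7) = 7*(-7 + Z) = -49 + 7*Z)
P = 0 (P = 0*5 = 0)
P*(-55 + f(-5)) = 0*(-55 + (-49 + 7*(-5))) = 0*(-55 + (-49 - 35)) = 0*(-55 - 84) = 0*(-139) = 0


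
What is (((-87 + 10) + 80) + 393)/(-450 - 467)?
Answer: -396/917 ≈ -0.43184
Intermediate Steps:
(((-87 + 10) + 80) + 393)/(-450 - 467) = ((-77 + 80) + 393)/(-917) = (3 + 393)*(-1/917) = 396*(-1/917) = -396/917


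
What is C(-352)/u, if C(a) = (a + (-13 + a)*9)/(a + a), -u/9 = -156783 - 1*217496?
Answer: 3637/2371431744 ≈ 1.5337e-6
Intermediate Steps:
u = 3368511 (u = -9*(-156783 - 1*217496) = -9*(-156783 - 217496) = -9*(-374279) = 3368511)
C(a) = (-117 + 10*a)/(2*a) (C(a) = (a + (-117 + 9*a))/((2*a)) = (-117 + 10*a)*(1/(2*a)) = (-117 + 10*a)/(2*a))
C(-352)/u = (5 - 117/2/(-352))/3368511 = (5 - 117/2*(-1/352))*(1/3368511) = (5 + 117/704)*(1/3368511) = (3637/704)*(1/3368511) = 3637/2371431744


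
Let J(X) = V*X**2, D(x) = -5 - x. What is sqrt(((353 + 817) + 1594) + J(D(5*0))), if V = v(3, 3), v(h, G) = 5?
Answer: 3*sqrt(321) ≈ 53.749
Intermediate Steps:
V = 5
J(X) = 5*X**2
sqrt(((353 + 817) + 1594) + J(D(5*0))) = sqrt(((353 + 817) + 1594) + 5*(-5 - 5*0)**2) = sqrt((1170 + 1594) + 5*(-5 - 1*0)**2) = sqrt(2764 + 5*(-5 + 0)**2) = sqrt(2764 + 5*(-5)**2) = sqrt(2764 + 5*25) = sqrt(2764 + 125) = sqrt(2889) = 3*sqrt(321)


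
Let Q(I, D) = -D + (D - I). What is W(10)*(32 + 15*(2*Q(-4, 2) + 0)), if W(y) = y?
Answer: 1520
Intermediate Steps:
Q(I, D) = -I
W(10)*(32 + 15*(2*Q(-4, 2) + 0)) = 10*(32 + 15*(2*(-1*(-4)) + 0)) = 10*(32 + 15*(2*4 + 0)) = 10*(32 + 15*(8 + 0)) = 10*(32 + 15*8) = 10*(32 + 120) = 10*152 = 1520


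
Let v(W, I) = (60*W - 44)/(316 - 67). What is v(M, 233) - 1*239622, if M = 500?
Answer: -59635922/249 ≈ -2.3950e+5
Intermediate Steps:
v(W, I) = -44/249 + 20*W/83 (v(W, I) = (-44 + 60*W)/249 = (-44 + 60*W)*(1/249) = -44/249 + 20*W/83)
v(M, 233) - 1*239622 = (-44/249 + (20/83)*500) - 1*239622 = (-44/249 + 10000/83) - 239622 = 29956/249 - 239622 = -59635922/249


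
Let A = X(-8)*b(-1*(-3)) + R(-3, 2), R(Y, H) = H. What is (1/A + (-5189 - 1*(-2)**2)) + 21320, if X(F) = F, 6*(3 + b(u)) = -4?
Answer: 1515941/94 ≈ 16127.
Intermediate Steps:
b(u) = -11/3 (b(u) = -3 + (1/6)*(-4) = -3 - 2/3 = -11/3)
A = 94/3 (A = -8*(-11/3) + 2 = 88/3 + 2 = 94/3 ≈ 31.333)
(1/A + (-5189 - 1*(-2)**2)) + 21320 = (1/(94/3) + (-5189 - 1*(-2)**2)) + 21320 = (3/94 + (-5189 - 1*4)) + 21320 = (3/94 + (-5189 - 4)) + 21320 = (3/94 - 5193) + 21320 = -488139/94 + 21320 = 1515941/94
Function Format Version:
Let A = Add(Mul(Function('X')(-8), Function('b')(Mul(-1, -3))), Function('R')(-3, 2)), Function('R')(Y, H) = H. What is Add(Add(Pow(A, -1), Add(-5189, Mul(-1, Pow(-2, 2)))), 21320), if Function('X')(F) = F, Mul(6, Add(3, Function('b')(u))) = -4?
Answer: Rational(1515941, 94) ≈ 16127.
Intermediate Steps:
Function('b')(u) = Rational(-11, 3) (Function('b')(u) = Add(-3, Mul(Rational(1, 6), -4)) = Add(-3, Rational(-2, 3)) = Rational(-11, 3))
A = Rational(94, 3) (A = Add(Mul(-8, Rational(-11, 3)), 2) = Add(Rational(88, 3), 2) = Rational(94, 3) ≈ 31.333)
Add(Add(Pow(A, -1), Add(-5189, Mul(-1, Pow(-2, 2)))), 21320) = Add(Add(Pow(Rational(94, 3), -1), Add(-5189, Mul(-1, Pow(-2, 2)))), 21320) = Add(Add(Rational(3, 94), Add(-5189, Mul(-1, 4))), 21320) = Add(Add(Rational(3, 94), Add(-5189, -4)), 21320) = Add(Add(Rational(3, 94), -5193), 21320) = Add(Rational(-488139, 94), 21320) = Rational(1515941, 94)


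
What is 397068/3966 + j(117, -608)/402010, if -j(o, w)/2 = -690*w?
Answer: 2604961234/26572861 ≈ 98.031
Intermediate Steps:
j(o, w) = 1380*w (j(o, w) = -(-1380)*w = 1380*w)
397068/3966 + j(117, -608)/402010 = 397068/3966 + (1380*(-608))/402010 = 397068*(1/3966) - 839040*1/402010 = 66178/661 - 83904/40201 = 2604961234/26572861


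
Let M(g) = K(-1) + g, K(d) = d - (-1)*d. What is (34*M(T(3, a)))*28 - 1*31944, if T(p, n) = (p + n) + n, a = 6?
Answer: -19568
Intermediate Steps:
K(d) = 2*d (K(d) = d + d = 2*d)
T(p, n) = p + 2*n (T(p, n) = (n + p) + n = p + 2*n)
M(g) = -2 + g (M(g) = 2*(-1) + g = -2 + g)
(34*M(T(3, a)))*28 - 1*31944 = (34*(-2 + (3 + 2*6)))*28 - 1*31944 = (34*(-2 + (3 + 12)))*28 - 31944 = (34*(-2 + 15))*28 - 31944 = (34*13)*28 - 31944 = 442*28 - 31944 = 12376 - 31944 = -19568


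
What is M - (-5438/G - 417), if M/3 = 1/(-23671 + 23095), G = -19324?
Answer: 386523329/927552 ≈ 416.71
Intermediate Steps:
M = -1/192 (M = 3/(-23671 + 23095) = 3/(-576) = 3*(-1/576) = -1/192 ≈ -0.0052083)
M - (-5438/G - 417) = -1/192 - (-5438/(-19324) - 417) = -1/192 - (-5438*(-1/19324) - 417) = -1/192 - (2719/9662 - 417) = -1/192 - 1*(-4026335/9662) = -1/192 + 4026335/9662 = 386523329/927552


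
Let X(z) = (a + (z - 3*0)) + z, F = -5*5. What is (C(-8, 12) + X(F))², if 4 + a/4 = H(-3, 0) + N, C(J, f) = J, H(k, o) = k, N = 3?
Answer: 5476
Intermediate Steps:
a = -16 (a = -16 + 4*(-3 + 3) = -16 + 4*0 = -16 + 0 = -16)
F = -25
X(z) = -16 + 2*z (X(z) = (-16 + (z - 3*0)) + z = (-16 + (z + 0)) + z = (-16 + z) + z = -16 + 2*z)
(C(-8, 12) + X(F))² = (-8 + (-16 + 2*(-25)))² = (-8 + (-16 - 50))² = (-8 - 66)² = (-74)² = 5476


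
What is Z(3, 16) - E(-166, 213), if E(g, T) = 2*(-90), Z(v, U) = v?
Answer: 183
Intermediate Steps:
E(g, T) = -180
Z(3, 16) - E(-166, 213) = 3 - 1*(-180) = 3 + 180 = 183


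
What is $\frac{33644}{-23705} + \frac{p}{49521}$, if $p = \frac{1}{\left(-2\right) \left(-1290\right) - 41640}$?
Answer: $- \frac{13015452306229}{9170470122660} \approx -1.4193$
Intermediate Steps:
$p = - \frac{1}{39060}$ ($p = \frac{1}{2580 - 41640} = \frac{1}{-39060} = - \frac{1}{39060} \approx -2.5602 \cdot 10^{-5}$)
$\frac{33644}{-23705} + \frac{p}{49521} = \frac{33644}{-23705} - \frac{1}{39060 \cdot 49521} = 33644 \left(- \frac{1}{23705}\right) - \frac{1}{1934290260} = - \frac{33644}{23705} - \frac{1}{1934290260} = - \frac{13015452306229}{9170470122660}$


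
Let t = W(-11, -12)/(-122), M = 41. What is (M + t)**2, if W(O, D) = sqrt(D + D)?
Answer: (2501 - I*sqrt(6))**2/3721 ≈ 1681.0 - 3.2928*I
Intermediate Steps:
W(O, D) = sqrt(2)*sqrt(D) (W(O, D) = sqrt(2*D) = sqrt(2)*sqrt(D))
t = -I*sqrt(6)/61 (t = (sqrt(2)*sqrt(-12))/(-122) = (sqrt(2)*(2*I*sqrt(3)))*(-1/122) = (2*I*sqrt(6))*(-1/122) = -I*sqrt(6)/61 ≈ -0.040156*I)
(M + t)**2 = (41 - I*sqrt(6)/61)**2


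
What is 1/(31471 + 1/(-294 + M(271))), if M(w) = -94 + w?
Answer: 117/3682106 ≈ 3.1775e-5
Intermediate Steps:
1/(31471 + 1/(-294 + M(271))) = 1/(31471 + 1/(-294 + (-94 + 271))) = 1/(31471 + 1/(-294 + 177)) = 1/(31471 + 1/(-117)) = 1/(31471 - 1/117) = 1/(3682106/117) = 117/3682106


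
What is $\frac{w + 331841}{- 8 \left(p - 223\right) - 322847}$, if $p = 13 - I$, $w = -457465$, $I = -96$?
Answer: $\frac{125624}{321935} \approx 0.39022$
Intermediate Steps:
$p = 109$ ($p = 13 - -96 = 13 + 96 = 109$)
$\frac{w + 331841}{- 8 \left(p - 223\right) - 322847} = \frac{-457465 + 331841}{- 8 \left(109 - 223\right) - 322847} = - \frac{125624}{\left(-8\right) \left(-114\right) - 322847} = - \frac{125624}{912 - 322847} = - \frac{125624}{-321935} = \left(-125624\right) \left(- \frac{1}{321935}\right) = \frac{125624}{321935}$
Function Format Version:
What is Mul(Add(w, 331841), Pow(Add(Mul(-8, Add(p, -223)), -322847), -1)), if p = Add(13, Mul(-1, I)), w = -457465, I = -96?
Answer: Rational(125624, 321935) ≈ 0.39022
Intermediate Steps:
p = 109 (p = Add(13, Mul(-1, -96)) = Add(13, 96) = 109)
Mul(Add(w, 331841), Pow(Add(Mul(-8, Add(p, -223)), -322847), -1)) = Mul(Add(-457465, 331841), Pow(Add(Mul(-8, Add(109, -223)), -322847), -1)) = Mul(-125624, Pow(Add(Mul(-8, -114), -322847), -1)) = Mul(-125624, Pow(Add(912, -322847), -1)) = Mul(-125624, Pow(-321935, -1)) = Mul(-125624, Rational(-1, 321935)) = Rational(125624, 321935)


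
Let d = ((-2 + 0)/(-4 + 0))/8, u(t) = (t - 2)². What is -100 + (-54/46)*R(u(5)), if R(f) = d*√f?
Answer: -36881/368 ≈ -100.22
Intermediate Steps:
u(t) = (-2 + t)²
d = 1/16 (d = -2/(-4)*(⅛) = -2*(-¼)*(⅛) = (½)*(⅛) = 1/16 ≈ 0.062500)
R(f) = √f/16
-100 + (-54/46)*R(u(5)) = -100 + (-54/46)*(√((-2 + 5)²)/16) = -100 + (-54*1/46)*(√(3²)/16) = -100 - 27*√9/368 = -100 - 27*3/368 = -100 - 27/23*3/16 = -100 - 81/368 = -36881/368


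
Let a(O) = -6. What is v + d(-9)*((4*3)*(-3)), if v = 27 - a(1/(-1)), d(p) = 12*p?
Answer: 3921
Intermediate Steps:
v = 33 (v = 27 - 1*(-6) = 27 + 6 = 33)
v + d(-9)*((4*3)*(-3)) = 33 + (12*(-9))*((4*3)*(-3)) = 33 - 1296*(-3) = 33 - 108*(-36) = 33 + 3888 = 3921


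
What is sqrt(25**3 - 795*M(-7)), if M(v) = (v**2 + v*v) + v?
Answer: 4*I*sqrt(3545) ≈ 238.16*I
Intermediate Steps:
M(v) = v + 2*v**2 (M(v) = (v**2 + v**2) + v = 2*v**2 + v = v + 2*v**2)
sqrt(25**3 - 795*M(-7)) = sqrt(25**3 - (-5565)*(1 + 2*(-7))) = sqrt(15625 - (-5565)*(1 - 14)) = sqrt(15625 - (-5565)*(-13)) = sqrt(15625 - 795*91) = sqrt(15625 - 72345) = sqrt(-56720) = 4*I*sqrt(3545)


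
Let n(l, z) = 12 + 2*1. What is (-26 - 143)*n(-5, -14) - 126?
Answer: -2492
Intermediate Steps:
n(l, z) = 14 (n(l, z) = 12 + 2 = 14)
(-26 - 143)*n(-5, -14) - 126 = (-26 - 143)*14 - 126 = -169*14 - 126 = -2366 - 126 = -2492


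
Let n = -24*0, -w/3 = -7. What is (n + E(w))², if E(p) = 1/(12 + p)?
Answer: 1/1089 ≈ 0.00091827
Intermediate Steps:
w = 21 (w = -3*(-7) = 21)
n = 0
(n + E(w))² = (0 + 1/(12 + 21))² = (0 + 1/33)² = (1/33)² = 1/1089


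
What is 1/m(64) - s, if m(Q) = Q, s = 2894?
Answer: -185215/64 ≈ -2894.0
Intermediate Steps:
1/m(64) - s = 1/64 - 1*2894 = 1/64 - 2894 = -185215/64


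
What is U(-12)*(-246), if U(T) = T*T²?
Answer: 425088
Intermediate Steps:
U(T) = T³
U(-12)*(-246) = (-12)³*(-246) = -1728*(-246) = 425088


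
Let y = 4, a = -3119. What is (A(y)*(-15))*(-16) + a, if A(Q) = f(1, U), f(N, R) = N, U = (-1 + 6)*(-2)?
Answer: -2879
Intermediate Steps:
U = -10 (U = 5*(-2) = -10)
A(Q) = 1
(A(y)*(-15))*(-16) + a = (1*(-15))*(-16) - 3119 = -15*(-16) - 3119 = 240 - 3119 = -2879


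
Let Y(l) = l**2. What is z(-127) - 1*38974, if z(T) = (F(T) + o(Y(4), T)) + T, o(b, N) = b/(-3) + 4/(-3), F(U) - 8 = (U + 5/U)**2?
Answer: -1110997703/48387 ≈ -22961.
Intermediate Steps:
F(U) = 8 + (U + 5/U)**2
o(b, N) = -4/3 - b/3 (o(b, N) = b*(-1/3) + 4*(-1/3) = -b/3 - 4/3 = -4/3 - b/3)
z(T) = 34/3 + T + T**2 + 25/T**2 (z(T) = ((18 + T**2 + 25/T**2) + (-4/3 - 1/3*4**2)) + T = ((18 + T**2 + 25/T**2) + (-4/3 - 1/3*16)) + T = ((18 + T**2 + 25/T**2) + (-4/3 - 16/3)) + T = ((18 + T**2 + 25/T**2) - 20/3) + T = (34/3 + T**2 + 25/T**2) + T = 34/3 + T + T**2 + 25/T**2)
z(-127) - 1*38974 = (34/3 - 127 + (-127)**2 + 25/(-127)**2) - 1*38974 = (34/3 - 127 + 16129 + 25*(1/16129)) - 38974 = (34/3 - 127 + 16129 + 25/16129) - 38974 = 774837235/48387 - 38974 = -1110997703/48387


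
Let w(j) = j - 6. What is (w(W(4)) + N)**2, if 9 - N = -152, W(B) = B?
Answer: 25281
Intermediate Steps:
w(j) = -6 + j
N = 161 (N = 9 - 1*(-152) = 9 + 152 = 161)
(w(W(4)) + N)**2 = ((-6 + 4) + 161)**2 = (-2 + 161)**2 = 159**2 = 25281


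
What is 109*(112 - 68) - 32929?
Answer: -28133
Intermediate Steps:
109*(112 - 68) - 32929 = 109*44 - 32929 = 4796 - 32929 = -28133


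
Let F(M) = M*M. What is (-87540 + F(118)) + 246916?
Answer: 173300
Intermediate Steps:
F(M) = M²
(-87540 + F(118)) + 246916 = (-87540 + 118²) + 246916 = (-87540 + 13924) + 246916 = -73616 + 246916 = 173300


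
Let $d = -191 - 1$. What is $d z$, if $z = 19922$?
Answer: $-3825024$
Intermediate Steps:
$d = -192$
$d z = \left(-192\right) 19922 = -3825024$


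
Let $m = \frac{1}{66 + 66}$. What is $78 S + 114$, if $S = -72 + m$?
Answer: $- \frac{121031}{22} \approx -5501.4$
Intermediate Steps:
$m = \frac{1}{132} \approx 0.0075758$
$S = - \frac{9503}{132}$ ($S = -72 + \frac{1}{132} = - \frac{9503}{132} \approx -71.992$)
$78 S + 114 = 78 \left(- \frac{9503}{132}\right) + 114 = - \frac{123539}{22} + 114 = - \frac{121031}{22}$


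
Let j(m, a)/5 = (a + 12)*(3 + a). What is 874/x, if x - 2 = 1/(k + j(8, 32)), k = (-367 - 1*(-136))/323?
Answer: 2173523506/4974061 ≈ 436.97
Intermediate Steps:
j(m, a) = 5*(3 + a)*(12 + a) (j(m, a) = 5*((a + 12)*(3 + a)) = 5*((12 + a)*(3 + a)) = 5*((3 + a)*(12 + a)) = 5*(3 + a)*(12 + a))
k = -231/323 (k = (-367 + 136)*(1/323) = -231*1/323 = -231/323 ≈ -0.71517)
x = 4974061/2486869 (x = 2 + 1/(-231/323 + (180 + 5*32**2 + 75*32)) = 2 + 1/(-231/323 + (180 + 5*1024 + 2400)) = 2 + 1/(-231/323 + (180 + 5120 + 2400)) = 2 + 1/(-231/323 + 7700) = 2 + 1/(2486869/323) = 2 + 323/2486869 = 4974061/2486869 ≈ 2.0001)
874/x = 874/(4974061/2486869) = 874*(2486869/4974061) = 2173523506/4974061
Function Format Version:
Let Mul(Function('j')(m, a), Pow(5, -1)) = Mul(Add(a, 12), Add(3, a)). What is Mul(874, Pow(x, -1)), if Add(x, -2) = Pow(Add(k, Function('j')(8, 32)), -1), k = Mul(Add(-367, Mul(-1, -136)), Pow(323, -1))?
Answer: Rational(2173523506, 4974061) ≈ 436.97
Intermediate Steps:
Function('j')(m, a) = Mul(5, Add(3, a), Add(12, a)) (Function('j')(m, a) = Mul(5, Mul(Add(a, 12), Add(3, a))) = Mul(5, Mul(Add(12, a), Add(3, a))) = Mul(5, Mul(Add(3, a), Add(12, a))) = Mul(5, Add(3, a), Add(12, a)))
k = Rational(-231, 323) (k = Mul(Add(-367, 136), Rational(1, 323)) = Mul(-231, Rational(1, 323)) = Rational(-231, 323) ≈ -0.71517)
x = Rational(4974061, 2486869) (x = Add(2, Pow(Add(Rational(-231, 323), Add(180, Mul(5, Pow(32, 2)), Mul(75, 32))), -1)) = Add(2, Pow(Add(Rational(-231, 323), Add(180, Mul(5, 1024), 2400)), -1)) = Add(2, Pow(Add(Rational(-231, 323), Add(180, 5120, 2400)), -1)) = Add(2, Pow(Add(Rational(-231, 323), 7700), -1)) = Add(2, Pow(Rational(2486869, 323), -1)) = Add(2, Rational(323, 2486869)) = Rational(4974061, 2486869) ≈ 2.0001)
Mul(874, Pow(x, -1)) = Mul(874, Pow(Rational(4974061, 2486869), -1)) = Mul(874, Rational(2486869, 4974061)) = Rational(2173523506, 4974061)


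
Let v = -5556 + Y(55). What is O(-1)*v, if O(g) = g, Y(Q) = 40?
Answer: 5516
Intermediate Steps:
v = -5516 (v = -5556 + 40 = -5516)
O(-1)*v = -1*(-5516) = 5516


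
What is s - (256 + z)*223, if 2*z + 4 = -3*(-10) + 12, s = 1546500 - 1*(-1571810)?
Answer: 3056985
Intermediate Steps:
s = 3118310 (s = 1546500 + 1571810 = 3118310)
z = 19 (z = -2 + (-3*(-10) + 12)/2 = -2 + (30 + 12)/2 = -2 + (½)*42 = -2 + 21 = 19)
s - (256 + z)*223 = 3118310 - (256 + 19)*223 = 3118310 - 275*223 = 3118310 - 1*61325 = 3118310 - 61325 = 3056985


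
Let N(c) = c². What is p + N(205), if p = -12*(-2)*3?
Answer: 42097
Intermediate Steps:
p = 72 (p = 24*3 = 72)
p + N(205) = 72 + 205² = 72 + 42025 = 42097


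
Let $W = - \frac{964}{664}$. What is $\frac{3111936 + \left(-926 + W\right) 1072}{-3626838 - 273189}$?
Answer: $- \frac{58589912}{107900747} \approx -0.543$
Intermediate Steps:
$W = - \frac{241}{166}$ ($W = \left(-964\right) \frac{1}{664} = - \frac{241}{166} \approx -1.4518$)
$\frac{3111936 + \left(-926 + W\right) 1072}{-3626838 - 273189} = \frac{3111936 + \left(-926 - \frac{241}{166}\right) 1072}{-3626838 - 273189} = \frac{3111936 - \frac{82520952}{83}}{-3900027} = \left(3111936 - \frac{82520952}{83}\right) \left(- \frac{1}{3900027}\right) = \frac{175769736}{83} \left(- \frac{1}{3900027}\right) = - \frac{58589912}{107900747}$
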